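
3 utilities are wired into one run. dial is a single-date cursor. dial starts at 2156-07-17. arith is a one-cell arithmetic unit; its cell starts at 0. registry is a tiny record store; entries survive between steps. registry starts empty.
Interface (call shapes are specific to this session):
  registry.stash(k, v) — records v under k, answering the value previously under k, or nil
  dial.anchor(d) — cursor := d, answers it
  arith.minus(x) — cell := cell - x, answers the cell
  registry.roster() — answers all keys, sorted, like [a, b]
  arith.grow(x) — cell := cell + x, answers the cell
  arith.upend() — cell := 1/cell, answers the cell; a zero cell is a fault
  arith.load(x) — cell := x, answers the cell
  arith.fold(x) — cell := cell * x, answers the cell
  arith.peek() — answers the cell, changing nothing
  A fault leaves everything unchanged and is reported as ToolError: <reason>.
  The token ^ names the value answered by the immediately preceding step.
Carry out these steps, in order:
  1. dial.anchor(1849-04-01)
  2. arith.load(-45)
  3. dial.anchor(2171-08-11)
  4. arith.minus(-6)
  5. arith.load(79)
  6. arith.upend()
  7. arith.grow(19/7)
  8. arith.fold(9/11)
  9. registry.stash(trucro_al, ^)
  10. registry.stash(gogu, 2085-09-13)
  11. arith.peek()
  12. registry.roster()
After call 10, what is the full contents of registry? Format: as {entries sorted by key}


·→ dial.anchor(d=1849-04-01)
·← 1849-04-01
·→ arith.load(x=-45)
·← -45
·→ dial.anchor(d=2171-08-11)
·← 2171-08-11
·→ arith.minus(x=-6)
·← -39
·→ arith.load(x=79)
·← 79
·→ arith.upend()
·← 1/79
·→ arith.grow(x=19/7)
·← 1508/553
·→ arith.fold(x=9/11)
·← 13572/6083
·→ registry.stash(k=trucro_al, v=^)
·← nil
·→ registry.stash(k=gogu, v=2085-09-13)
·← nil
·→ arith.peek()
·← 13572/6083
·→ registry.roster()
·← [gogu, trucro_al]

Answer: {gogu=2085-09-13, trucro_al=13572/6083}


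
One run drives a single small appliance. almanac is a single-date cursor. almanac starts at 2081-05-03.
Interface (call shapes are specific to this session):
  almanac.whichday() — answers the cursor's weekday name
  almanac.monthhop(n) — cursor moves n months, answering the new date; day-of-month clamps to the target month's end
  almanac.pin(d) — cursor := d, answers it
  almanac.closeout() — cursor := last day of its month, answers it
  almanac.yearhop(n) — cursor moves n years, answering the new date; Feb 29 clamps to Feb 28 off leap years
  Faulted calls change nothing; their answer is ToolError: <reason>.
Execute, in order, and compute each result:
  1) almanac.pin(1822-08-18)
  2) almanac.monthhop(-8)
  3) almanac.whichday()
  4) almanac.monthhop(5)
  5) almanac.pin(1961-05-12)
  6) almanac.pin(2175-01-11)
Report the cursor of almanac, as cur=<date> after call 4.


Calling pin(d: 1822-08-18), — result: 1822-08-18.
Calling monthhop(n: -8), giving 1821-12-18.
Now I run whichday(), yielding Tuesday.
Calling monthhop(n: 5), and see 1822-05-18.
Now I run pin(d: 1961-05-12), yielding 1961-05-12.
Then pin(d: 2175-01-11), and see 2175-01-11.

Answer: cur=1822-05-18


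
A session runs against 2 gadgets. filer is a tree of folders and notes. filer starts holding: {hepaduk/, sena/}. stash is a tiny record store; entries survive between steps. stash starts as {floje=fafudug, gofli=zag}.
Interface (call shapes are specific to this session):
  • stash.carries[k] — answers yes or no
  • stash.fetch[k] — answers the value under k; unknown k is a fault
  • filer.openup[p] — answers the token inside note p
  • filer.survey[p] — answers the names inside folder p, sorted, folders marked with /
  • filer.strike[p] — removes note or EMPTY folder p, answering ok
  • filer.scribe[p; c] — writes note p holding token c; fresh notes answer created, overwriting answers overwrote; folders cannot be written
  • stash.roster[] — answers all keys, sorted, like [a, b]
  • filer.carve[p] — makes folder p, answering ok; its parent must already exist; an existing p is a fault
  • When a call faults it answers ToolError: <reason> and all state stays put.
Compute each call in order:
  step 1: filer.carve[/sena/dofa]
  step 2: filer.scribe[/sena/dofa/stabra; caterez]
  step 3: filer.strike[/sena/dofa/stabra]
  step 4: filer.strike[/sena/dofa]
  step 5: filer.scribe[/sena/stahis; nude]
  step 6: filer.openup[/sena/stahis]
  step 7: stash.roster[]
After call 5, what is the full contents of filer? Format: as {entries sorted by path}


Step: filer.carve[p: /sena/dofa]
Result: ok
Step: filer.scribe[p: /sena/dofa/stabra; c: caterez]
Result: created
Step: filer.strike[p: /sena/dofa/stabra]
Result: ok
Step: filer.strike[p: /sena/dofa]
Result: ok
Step: filer.scribe[p: /sena/stahis; c: nude]
Result: created
Step: filer.openup[p: /sena/stahis]
Result: nude
Step: stash.roster[]
Result: [floje, gofli]

Answer: {hepaduk/, sena/, sena/stahis=nude}


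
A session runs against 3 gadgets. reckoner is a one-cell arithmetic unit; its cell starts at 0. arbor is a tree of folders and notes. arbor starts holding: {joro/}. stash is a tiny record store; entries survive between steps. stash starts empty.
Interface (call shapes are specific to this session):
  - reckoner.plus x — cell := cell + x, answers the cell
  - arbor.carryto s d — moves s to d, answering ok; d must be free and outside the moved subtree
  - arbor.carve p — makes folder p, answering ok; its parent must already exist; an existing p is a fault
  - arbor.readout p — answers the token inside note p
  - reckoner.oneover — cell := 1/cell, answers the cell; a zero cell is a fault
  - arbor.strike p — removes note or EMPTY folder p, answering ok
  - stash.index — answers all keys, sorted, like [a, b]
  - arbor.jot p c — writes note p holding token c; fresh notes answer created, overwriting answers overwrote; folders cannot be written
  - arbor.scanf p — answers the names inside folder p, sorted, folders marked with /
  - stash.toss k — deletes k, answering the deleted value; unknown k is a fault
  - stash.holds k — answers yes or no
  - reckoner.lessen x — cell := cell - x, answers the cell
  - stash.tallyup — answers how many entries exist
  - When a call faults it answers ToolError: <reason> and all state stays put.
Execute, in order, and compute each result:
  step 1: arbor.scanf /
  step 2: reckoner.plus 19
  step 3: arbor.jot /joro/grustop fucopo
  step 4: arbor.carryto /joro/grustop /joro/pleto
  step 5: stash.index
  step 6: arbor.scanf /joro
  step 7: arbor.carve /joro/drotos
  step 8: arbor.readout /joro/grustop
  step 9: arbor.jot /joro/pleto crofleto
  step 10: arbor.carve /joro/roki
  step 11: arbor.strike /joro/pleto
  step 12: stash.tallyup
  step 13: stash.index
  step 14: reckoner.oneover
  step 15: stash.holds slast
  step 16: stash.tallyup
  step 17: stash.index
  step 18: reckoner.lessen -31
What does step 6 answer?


Answer: [pleto]

Derivation:
·→ arbor.scanf(/)
·← [joro/]
·→ reckoner.plus(19)
·← 19
·→ arbor.jot(/joro/grustop, fucopo)
·← created
·→ arbor.carryto(/joro/grustop, /joro/pleto)
·← ok
·→ stash.index()
·← []
·→ arbor.scanf(/joro)
·← [pleto]
·→ arbor.carve(/joro/drotos)
·← ok
·→ arbor.readout(/joro/grustop)
·← ToolError: not found
·→ arbor.jot(/joro/pleto, crofleto)
·← overwrote
·→ arbor.carve(/joro/roki)
·← ok
·→ arbor.strike(/joro/pleto)
·← ok
·→ stash.tallyup()
·← 0
·→ stash.index()
·← []
·→ reckoner.oneover()
·← 1/19
·→ stash.holds(slast)
·← no
·→ stash.tallyup()
·← 0
·→ stash.index()
·← []
·→ reckoner.lessen(-31)
·← 590/19


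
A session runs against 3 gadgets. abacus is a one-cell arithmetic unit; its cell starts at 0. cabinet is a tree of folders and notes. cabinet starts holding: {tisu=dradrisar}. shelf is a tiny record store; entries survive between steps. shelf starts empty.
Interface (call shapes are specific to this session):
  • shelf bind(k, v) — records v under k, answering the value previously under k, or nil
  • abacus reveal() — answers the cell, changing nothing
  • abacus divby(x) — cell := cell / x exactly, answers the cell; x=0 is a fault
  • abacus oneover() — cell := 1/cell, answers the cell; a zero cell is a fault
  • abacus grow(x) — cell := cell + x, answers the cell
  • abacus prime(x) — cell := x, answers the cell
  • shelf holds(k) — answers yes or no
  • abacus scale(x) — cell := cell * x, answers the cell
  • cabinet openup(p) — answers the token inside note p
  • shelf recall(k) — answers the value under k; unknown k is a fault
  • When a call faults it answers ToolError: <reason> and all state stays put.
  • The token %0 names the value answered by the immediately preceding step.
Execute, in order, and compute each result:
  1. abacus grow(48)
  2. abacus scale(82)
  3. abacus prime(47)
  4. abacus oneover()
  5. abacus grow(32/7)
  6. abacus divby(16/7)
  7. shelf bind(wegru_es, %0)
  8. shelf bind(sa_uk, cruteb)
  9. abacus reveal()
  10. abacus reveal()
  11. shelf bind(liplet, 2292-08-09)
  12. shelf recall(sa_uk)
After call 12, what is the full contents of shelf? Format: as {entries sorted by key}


% abacus grow(x=48) : 48
% abacus scale(x=82) : 3936
% abacus prime(x=47) : 47
% abacus oneover() : 1/47
% abacus grow(x=32/7) : 1511/329
% abacus divby(x=16/7) : 1511/752
% shelf bind(k=wegru_es, v=%0) : nil
% shelf bind(k=sa_uk, v=cruteb) : nil
% abacus reveal() : 1511/752
% abacus reveal() : 1511/752
% shelf bind(k=liplet, v=2292-08-09) : nil
% shelf recall(k=sa_uk) : cruteb

Answer: {liplet=2292-08-09, sa_uk=cruteb, wegru_es=1511/752}


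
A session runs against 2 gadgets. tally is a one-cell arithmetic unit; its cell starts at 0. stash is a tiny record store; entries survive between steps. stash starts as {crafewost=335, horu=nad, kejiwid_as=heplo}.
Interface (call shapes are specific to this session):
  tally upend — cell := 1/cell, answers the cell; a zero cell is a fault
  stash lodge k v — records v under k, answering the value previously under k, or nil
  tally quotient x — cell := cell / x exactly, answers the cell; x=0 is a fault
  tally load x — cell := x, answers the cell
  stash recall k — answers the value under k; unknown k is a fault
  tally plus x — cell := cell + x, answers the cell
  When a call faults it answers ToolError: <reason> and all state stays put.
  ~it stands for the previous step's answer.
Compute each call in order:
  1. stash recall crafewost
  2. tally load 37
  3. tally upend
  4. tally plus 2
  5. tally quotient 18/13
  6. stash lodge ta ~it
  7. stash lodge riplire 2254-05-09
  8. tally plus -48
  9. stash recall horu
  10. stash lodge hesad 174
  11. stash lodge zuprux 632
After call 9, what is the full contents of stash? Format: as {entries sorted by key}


-> stash recall(k→crafewost)
<- 335
-> tally load(x→37)
<- 37
-> tally upend()
<- 1/37
-> tally plus(x→2)
<- 75/37
-> tally quotient(x→18/13)
<- 325/222
-> stash lodge(k→ta, v→~it)
<- nil
-> stash lodge(k→riplire, v→2254-05-09)
<- nil
-> tally plus(x→-48)
<- -10331/222
-> stash recall(k→horu)
<- nad
-> stash lodge(k→hesad, v→174)
<- nil
-> stash lodge(k→zuprux, v→632)
<- nil

Answer: {crafewost=335, horu=nad, kejiwid_as=heplo, riplire=2254-05-09, ta=325/222}


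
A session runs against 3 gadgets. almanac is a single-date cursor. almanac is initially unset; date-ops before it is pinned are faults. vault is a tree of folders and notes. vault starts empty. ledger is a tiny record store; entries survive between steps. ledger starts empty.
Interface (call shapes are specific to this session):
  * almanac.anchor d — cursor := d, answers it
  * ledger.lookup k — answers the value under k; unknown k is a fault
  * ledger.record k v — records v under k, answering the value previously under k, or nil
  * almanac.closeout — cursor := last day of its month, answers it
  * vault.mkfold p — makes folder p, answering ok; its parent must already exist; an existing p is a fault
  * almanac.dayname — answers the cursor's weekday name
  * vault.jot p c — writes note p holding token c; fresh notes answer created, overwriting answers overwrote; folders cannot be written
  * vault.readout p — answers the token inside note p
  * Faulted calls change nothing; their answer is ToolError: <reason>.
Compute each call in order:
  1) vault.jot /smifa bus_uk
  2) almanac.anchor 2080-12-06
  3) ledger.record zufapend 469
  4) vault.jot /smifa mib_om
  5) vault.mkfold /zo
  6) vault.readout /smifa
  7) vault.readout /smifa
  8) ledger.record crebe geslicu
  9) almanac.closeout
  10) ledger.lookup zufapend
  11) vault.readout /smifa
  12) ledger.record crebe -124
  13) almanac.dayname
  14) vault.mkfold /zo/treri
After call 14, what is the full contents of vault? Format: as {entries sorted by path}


Answer: {smifa=mib_om, zo/, zo/treri/}

Derivation:
>> vault.jot(p→/smifa, c→bus_uk)
<< created
>> almanac.anchor(d→2080-12-06)
<< 2080-12-06
>> ledger.record(k→zufapend, v→469)
<< nil
>> vault.jot(p→/smifa, c→mib_om)
<< overwrote
>> vault.mkfold(p→/zo)
<< ok
>> vault.readout(p→/smifa)
<< mib_om
>> vault.readout(p→/smifa)
<< mib_om
>> ledger.record(k→crebe, v→geslicu)
<< nil
>> almanac.closeout()
<< 2080-12-31
>> ledger.lookup(k→zufapend)
<< 469
>> vault.readout(p→/smifa)
<< mib_om
>> ledger.record(k→crebe, v→-124)
<< geslicu
>> almanac.dayname()
<< Tuesday
>> vault.mkfold(p→/zo/treri)
<< ok


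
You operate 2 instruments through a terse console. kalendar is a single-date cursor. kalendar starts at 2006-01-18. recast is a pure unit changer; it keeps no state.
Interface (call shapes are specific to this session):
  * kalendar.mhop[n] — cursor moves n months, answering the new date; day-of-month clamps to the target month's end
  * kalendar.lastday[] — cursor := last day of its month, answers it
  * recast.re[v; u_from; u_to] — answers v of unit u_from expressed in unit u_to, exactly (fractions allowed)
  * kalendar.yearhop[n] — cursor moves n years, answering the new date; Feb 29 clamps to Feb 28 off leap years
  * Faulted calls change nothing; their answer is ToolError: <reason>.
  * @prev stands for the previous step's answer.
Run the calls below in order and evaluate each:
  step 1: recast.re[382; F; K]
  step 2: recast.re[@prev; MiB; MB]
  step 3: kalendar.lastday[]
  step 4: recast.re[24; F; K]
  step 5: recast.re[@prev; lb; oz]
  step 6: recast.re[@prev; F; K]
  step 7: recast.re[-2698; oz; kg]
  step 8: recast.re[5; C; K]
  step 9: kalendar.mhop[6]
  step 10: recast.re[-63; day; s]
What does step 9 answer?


Answer: 2006-07-31

Derivation:
~$ recast.re 382 F K
= 84167/180
~$ recast.re @prev MiB MB
= 344748032/703125
~$ kalendar.lastday
= 2006-01-31
~$ recast.re 24 F K
= 48367/180
~$ recast.re @prev lb oz
= 193468/45
~$ recast.re @prev F K
= 4283063/1620
~$ recast.re -2698 oz kg
= -61189610713/800000000
~$ recast.re 5 C K
= 5563/20
~$ kalendar.mhop 6
= 2006-07-31
~$ recast.re -63 day s
= -5443200


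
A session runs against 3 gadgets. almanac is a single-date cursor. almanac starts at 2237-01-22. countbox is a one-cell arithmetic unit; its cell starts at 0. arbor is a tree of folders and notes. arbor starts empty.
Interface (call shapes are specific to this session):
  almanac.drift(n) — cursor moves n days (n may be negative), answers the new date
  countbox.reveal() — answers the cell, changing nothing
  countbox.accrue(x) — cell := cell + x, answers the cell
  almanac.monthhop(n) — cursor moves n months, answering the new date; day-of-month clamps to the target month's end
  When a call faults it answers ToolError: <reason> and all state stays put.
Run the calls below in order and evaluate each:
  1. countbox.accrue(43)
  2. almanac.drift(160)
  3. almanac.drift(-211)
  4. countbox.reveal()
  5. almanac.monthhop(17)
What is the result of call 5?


-> countbox.accrue(x: 43)
<- 43
-> almanac.drift(n: 160)
<- 2237-07-01
-> almanac.drift(n: -211)
<- 2236-12-02
-> countbox.reveal()
<- 43
-> almanac.monthhop(n: 17)
<- 2238-05-02

Answer: 2238-05-02


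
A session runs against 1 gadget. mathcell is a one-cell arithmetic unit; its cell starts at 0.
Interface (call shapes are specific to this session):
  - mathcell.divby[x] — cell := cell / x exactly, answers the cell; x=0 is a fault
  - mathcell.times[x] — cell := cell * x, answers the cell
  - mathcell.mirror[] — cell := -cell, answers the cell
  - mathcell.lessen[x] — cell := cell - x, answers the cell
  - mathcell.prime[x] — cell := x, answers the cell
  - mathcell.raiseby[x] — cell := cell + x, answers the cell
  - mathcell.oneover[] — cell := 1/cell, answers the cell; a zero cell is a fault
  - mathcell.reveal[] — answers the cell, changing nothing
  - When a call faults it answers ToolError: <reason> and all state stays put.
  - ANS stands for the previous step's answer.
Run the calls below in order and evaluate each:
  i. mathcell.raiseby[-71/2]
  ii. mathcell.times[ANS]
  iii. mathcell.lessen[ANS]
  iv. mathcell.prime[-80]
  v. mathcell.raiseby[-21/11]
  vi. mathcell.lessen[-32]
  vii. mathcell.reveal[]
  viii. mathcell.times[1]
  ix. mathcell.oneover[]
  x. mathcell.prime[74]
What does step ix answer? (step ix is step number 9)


Answer: -11/549

Derivation:
I invoke mathcell.raiseby on x=-71/2, — result: -71/2.
I call mathcell.times on x=ANS, → 5041/4.
Using mathcell.lessen on x=ANS, yielding 0.
I invoke mathcell.prime on x=-80, — result: -80.
Calling mathcell.raiseby on x=-21/11, and get -901/11.
Using mathcell.lessen on x=-32: -549/11.
I run mathcell.reveal(), yielding -549/11.
Next I call mathcell.times on x=1, → -549/11.
I call mathcell.oneover(), → -11/549.
Invoking mathcell.prime on x=74, and see 74.


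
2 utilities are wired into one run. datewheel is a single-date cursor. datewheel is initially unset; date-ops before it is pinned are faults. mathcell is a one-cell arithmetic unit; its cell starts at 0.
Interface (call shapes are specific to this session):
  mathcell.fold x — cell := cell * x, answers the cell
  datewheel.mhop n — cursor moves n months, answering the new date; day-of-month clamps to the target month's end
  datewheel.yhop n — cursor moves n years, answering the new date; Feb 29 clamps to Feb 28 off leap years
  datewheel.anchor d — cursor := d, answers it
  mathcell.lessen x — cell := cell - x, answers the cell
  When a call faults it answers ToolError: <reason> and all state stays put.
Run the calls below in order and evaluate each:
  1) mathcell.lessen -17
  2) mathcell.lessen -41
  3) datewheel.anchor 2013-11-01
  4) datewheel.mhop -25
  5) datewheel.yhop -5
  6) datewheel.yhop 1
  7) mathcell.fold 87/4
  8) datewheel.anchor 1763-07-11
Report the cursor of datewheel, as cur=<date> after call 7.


Answer: cur=2007-10-01

Derivation:
Step: mathcell.lessen[x: -17]
Result: 17
Step: mathcell.lessen[x: -41]
Result: 58
Step: datewheel.anchor[d: 2013-11-01]
Result: 2013-11-01
Step: datewheel.mhop[n: -25]
Result: 2011-10-01
Step: datewheel.yhop[n: -5]
Result: 2006-10-01
Step: datewheel.yhop[n: 1]
Result: 2007-10-01
Step: mathcell.fold[x: 87/4]
Result: 2523/2
Step: datewheel.anchor[d: 1763-07-11]
Result: 1763-07-11


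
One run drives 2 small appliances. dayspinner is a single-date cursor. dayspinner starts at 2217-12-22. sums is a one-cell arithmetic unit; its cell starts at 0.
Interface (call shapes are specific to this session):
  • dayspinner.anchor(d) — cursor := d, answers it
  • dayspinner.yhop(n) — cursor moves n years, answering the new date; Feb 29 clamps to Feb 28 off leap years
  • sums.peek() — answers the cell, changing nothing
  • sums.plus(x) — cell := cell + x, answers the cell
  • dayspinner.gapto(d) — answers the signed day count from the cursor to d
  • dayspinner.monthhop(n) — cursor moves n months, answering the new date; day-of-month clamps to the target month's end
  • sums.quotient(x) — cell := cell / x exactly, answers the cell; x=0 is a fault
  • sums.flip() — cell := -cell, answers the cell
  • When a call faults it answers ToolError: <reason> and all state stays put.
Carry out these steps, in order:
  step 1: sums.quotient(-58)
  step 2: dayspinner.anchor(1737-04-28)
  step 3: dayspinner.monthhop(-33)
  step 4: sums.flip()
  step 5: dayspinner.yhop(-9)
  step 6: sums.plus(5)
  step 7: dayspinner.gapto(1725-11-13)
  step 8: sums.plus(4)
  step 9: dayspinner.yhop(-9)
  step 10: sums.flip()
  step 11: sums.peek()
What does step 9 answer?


> sums.quotient x: -58
= 0
> dayspinner.anchor d: 1737-04-28
= 1737-04-28
> dayspinner.monthhop n: -33
= 1734-07-28
> sums.flip
= 0
> dayspinner.yhop n: -9
= 1725-07-28
> sums.plus x: 5
= 5
> dayspinner.gapto d: 1725-11-13
= 108
> sums.plus x: 4
= 9
> dayspinner.yhop n: -9
= 1716-07-28
> sums.flip
= -9
> sums.peek
= -9

Answer: 1716-07-28


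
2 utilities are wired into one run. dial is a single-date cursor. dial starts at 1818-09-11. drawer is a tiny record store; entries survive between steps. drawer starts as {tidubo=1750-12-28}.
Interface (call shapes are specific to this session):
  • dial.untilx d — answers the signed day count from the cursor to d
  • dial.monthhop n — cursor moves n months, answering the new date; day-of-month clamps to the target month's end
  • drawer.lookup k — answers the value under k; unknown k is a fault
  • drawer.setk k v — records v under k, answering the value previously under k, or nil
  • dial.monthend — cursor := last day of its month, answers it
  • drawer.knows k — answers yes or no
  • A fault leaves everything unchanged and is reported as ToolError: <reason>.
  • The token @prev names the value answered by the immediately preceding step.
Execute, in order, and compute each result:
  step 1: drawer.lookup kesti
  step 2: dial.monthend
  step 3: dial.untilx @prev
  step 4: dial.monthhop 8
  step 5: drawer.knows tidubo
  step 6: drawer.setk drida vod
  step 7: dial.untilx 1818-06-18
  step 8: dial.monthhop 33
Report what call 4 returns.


Answer: 1819-05-30

Derivation:
~$ lookup k: kesti
= ToolError: no such key kesti
~$ monthend
= 1818-09-30
~$ untilx d: @prev
= 0
~$ monthhop n: 8
= 1819-05-30
~$ knows k: tidubo
= yes
~$ setk k: drida v: vod
= nil
~$ untilx d: 1818-06-18
= -346
~$ monthhop n: 33
= 1822-02-28


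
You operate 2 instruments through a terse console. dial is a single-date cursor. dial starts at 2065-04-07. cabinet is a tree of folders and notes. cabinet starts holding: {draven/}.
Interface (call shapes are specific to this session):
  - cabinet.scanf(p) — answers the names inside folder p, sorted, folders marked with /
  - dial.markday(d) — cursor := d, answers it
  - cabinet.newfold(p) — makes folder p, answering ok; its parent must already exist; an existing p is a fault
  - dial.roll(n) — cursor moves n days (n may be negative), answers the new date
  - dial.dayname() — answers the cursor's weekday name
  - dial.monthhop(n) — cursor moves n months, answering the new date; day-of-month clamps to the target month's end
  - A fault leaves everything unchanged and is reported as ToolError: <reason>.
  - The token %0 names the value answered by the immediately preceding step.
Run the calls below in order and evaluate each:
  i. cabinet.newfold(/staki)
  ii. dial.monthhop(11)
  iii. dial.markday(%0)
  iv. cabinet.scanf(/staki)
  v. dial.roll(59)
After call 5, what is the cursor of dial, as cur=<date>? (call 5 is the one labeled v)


Answer: cur=2066-05-05

Derivation:
% 1. cabinet.newfold(p='/staki') : ok
% 2. dial.monthhop(n='11') : 2066-03-07
% 3. dial.markday(d='%0') : 2066-03-07
% 4. cabinet.scanf(p='/staki') : []
% 5. dial.roll(n='59') : 2066-05-05


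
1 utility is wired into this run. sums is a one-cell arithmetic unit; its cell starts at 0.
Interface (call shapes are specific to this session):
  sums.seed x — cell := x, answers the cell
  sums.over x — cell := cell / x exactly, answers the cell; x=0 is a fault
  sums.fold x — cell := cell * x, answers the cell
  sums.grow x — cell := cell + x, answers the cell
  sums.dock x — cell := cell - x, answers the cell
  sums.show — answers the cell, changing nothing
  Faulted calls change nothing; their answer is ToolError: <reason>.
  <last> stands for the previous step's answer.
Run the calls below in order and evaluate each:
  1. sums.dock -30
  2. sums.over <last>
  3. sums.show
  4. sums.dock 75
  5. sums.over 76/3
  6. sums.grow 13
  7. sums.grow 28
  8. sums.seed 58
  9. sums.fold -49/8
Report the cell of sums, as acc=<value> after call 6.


Calling dock on x→-30, yielding 30.
I call over on x→<last>, giving 1.
I use show(), yielding 1.
Invoking dock on x→75, which returns -74.
Invoking over on x→76/3, giving -111/38.
I run grow on x→13, yielding 383/38.
Next I call grow on x→28, which returns 1447/38.
Invoking seed on x→58, and observe 58.
Using fold on x→-49/8: -1421/4.

Answer: acc=383/38


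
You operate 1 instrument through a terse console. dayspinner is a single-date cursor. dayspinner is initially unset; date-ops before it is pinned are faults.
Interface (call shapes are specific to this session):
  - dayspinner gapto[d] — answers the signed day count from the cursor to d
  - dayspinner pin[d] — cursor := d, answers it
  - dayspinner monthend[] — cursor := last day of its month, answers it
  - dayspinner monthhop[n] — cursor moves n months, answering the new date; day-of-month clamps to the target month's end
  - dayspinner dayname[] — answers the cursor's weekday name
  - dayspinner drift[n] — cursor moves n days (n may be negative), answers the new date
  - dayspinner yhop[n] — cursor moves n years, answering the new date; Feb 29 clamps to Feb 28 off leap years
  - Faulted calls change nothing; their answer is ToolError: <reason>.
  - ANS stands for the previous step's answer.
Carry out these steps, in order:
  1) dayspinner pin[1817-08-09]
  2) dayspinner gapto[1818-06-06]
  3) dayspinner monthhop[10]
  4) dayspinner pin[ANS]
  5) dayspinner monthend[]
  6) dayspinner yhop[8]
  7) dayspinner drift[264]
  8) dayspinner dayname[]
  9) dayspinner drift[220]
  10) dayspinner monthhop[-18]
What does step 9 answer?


Answer: 1827-10-27

Derivation:
-- 1. dayspinner pin(1817-08-09) -> 1817-08-09
-- 2. dayspinner gapto(1818-06-06) -> 301
-- 3. dayspinner monthhop(10) -> 1818-06-09
-- 4. dayspinner pin(ANS) -> 1818-06-09
-- 5. dayspinner monthend() -> 1818-06-30
-- 6. dayspinner yhop(8) -> 1826-06-30
-- 7. dayspinner drift(264) -> 1827-03-21
-- 8. dayspinner dayname() -> Wednesday
-- 9. dayspinner drift(220) -> 1827-10-27
-- 10. dayspinner monthhop(-18) -> 1826-04-27


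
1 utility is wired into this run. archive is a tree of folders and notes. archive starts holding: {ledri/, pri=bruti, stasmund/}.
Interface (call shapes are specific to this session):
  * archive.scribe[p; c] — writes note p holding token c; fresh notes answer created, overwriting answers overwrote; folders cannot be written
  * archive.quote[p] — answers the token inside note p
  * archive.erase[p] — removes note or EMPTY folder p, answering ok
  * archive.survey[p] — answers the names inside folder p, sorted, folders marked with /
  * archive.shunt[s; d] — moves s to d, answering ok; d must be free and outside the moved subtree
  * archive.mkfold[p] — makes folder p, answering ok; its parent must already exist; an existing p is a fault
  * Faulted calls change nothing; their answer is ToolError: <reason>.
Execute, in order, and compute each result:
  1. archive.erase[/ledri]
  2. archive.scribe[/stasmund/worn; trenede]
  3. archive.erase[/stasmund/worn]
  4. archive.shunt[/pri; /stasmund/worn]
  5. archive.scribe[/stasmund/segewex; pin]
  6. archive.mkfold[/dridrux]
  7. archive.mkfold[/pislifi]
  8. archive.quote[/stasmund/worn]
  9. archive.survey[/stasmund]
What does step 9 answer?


> archive.erase p→/ledri
[out] ok
> archive.scribe p→/stasmund/worn c→trenede
[out] created
> archive.erase p→/stasmund/worn
[out] ok
> archive.shunt s→/pri d→/stasmund/worn
[out] ok
> archive.scribe p→/stasmund/segewex c→pin
[out] created
> archive.mkfold p→/dridrux
[out] ok
> archive.mkfold p→/pislifi
[out] ok
> archive.quote p→/stasmund/worn
[out] bruti
> archive.survey p→/stasmund
[out] [segewex, worn]

Answer: [segewex, worn]


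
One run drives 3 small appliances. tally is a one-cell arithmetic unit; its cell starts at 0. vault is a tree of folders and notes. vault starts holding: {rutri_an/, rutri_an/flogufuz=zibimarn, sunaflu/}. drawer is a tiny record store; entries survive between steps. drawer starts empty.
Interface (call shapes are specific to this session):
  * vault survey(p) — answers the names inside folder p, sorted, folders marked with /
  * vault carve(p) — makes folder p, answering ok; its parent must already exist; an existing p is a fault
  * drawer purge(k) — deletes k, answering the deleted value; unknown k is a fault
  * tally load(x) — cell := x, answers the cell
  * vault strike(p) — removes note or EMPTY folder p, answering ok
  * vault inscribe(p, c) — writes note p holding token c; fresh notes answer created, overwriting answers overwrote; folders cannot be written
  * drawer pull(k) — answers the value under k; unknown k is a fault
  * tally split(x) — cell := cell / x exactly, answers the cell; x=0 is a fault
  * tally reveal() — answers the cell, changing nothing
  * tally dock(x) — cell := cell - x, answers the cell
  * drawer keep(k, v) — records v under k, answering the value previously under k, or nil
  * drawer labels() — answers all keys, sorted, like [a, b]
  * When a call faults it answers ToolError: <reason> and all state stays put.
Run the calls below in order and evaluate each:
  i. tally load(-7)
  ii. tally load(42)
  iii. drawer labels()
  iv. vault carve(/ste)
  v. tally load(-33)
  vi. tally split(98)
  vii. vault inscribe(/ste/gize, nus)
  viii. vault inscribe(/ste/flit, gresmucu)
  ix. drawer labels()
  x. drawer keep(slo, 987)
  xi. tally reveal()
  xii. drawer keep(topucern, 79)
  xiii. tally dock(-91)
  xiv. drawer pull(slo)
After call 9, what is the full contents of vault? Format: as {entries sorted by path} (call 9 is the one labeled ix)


Answer: {rutri_an/, rutri_an/flogufuz=zibimarn, ste/, ste/flit=gresmucu, ste/gize=nus, sunaflu/}

Derivation:
I run tally load passing x=-7, yielding -7.
Invoking tally load passing x=42, and get 42.
Calling drawer labels(), → [].
I invoke vault carve passing p=/ste, giving ok.
I use tally load passing x=-33: -33.
Using tally split passing x=98, — result: -33/98.
Using vault inscribe passing p=/ste/gize, c=nus, which returns created.
I try vault inscribe passing p=/ste/flit, c=gresmucu, yielding created.
I call drawer labels, — result: [].
I invoke drawer keep passing k=slo, v=987, which returns nil.
I try tally reveal, and see -33/98.
Invoking drawer keep passing k=topucern, v=79, → nil.
Invoking tally dock passing x=-91, and get 8885/98.
Next I call drawer pull passing k=slo, and get 987.


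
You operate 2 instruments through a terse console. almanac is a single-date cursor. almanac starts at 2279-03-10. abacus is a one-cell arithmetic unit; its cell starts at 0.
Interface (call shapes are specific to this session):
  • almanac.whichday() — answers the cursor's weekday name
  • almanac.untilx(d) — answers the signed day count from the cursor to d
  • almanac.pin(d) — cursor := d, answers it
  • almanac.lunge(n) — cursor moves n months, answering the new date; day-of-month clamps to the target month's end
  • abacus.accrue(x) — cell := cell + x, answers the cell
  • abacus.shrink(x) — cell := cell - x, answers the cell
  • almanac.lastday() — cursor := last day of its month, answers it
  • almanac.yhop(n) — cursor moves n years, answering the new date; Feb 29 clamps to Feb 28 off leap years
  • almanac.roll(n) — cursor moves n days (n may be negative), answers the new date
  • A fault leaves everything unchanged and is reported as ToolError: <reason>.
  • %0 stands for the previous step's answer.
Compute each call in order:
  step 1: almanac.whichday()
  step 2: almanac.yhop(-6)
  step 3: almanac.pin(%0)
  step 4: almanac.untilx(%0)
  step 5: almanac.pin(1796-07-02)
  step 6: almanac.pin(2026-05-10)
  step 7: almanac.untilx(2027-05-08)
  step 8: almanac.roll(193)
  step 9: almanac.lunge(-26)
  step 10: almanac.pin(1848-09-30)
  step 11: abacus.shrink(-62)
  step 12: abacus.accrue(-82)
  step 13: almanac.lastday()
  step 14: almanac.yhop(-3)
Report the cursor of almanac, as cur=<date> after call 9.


Answer: cur=2024-09-19

Derivation:
>>> almanac.whichday
  Monday
>>> almanac.yhop n→-6
  2273-03-10
>>> almanac.pin d→%0
  2273-03-10
>>> almanac.untilx d→%0
  0
>>> almanac.pin d→1796-07-02
  1796-07-02
>>> almanac.pin d→2026-05-10
  2026-05-10
>>> almanac.untilx d→2027-05-08
  363
>>> almanac.roll n→193
  2026-11-19
>>> almanac.lunge n→-26
  2024-09-19
>>> almanac.pin d→1848-09-30
  1848-09-30
>>> abacus.shrink x→-62
  62
>>> abacus.accrue x→-82
  -20
>>> almanac.lastday
  1848-09-30
>>> almanac.yhop n→-3
  1845-09-30


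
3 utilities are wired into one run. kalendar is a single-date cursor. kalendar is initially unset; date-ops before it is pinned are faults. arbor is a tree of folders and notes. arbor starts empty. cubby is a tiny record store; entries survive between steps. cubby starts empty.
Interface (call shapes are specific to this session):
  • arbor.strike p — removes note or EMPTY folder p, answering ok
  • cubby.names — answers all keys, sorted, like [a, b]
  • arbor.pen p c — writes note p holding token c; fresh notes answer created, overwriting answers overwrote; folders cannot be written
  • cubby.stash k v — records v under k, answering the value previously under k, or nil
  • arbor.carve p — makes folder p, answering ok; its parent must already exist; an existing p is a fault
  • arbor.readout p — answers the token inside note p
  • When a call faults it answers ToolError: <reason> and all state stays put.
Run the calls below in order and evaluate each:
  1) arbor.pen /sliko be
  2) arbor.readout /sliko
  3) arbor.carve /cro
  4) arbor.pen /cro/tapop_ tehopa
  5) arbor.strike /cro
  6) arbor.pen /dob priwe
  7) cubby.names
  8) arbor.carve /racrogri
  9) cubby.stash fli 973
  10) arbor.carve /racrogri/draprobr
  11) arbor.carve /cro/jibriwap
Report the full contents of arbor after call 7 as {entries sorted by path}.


Answer: {cro/, cro/tapop_=tehopa, dob=priwe, sliko=be}

Derivation:
I use pen on /sliko, be, → created.
I run readout on /sliko, → be.
Calling carve on /cro, and get ok.
I try pen on /cro/tapop_, tehopa, and see created.
I call strike on /cro, and see ToolError: not empty.
Calling pen on /dob, priwe: created.
I run names: [].
Invoking carve on /racrogri, → ok.
Now I run stash on fli, 973, → nil.
Calling carve on /racrogri/draprobr, yielding ok.
Next I call carve on /cro/jibriwap, giving ok.


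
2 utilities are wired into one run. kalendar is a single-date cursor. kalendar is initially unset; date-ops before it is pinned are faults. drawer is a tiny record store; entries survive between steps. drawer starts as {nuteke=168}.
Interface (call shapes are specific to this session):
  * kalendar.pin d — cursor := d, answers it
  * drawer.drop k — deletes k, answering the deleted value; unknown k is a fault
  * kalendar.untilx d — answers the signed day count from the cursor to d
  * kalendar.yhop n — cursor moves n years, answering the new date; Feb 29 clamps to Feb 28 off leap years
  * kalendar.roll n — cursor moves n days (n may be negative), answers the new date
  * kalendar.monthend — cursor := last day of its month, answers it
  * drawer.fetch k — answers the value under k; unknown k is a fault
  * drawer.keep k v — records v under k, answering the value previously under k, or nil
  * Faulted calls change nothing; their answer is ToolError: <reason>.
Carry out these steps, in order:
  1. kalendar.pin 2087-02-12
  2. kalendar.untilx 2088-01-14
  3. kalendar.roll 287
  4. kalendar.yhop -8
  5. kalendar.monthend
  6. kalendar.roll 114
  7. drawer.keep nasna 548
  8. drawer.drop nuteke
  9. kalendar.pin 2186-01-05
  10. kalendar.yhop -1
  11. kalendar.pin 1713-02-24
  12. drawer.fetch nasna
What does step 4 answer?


[in] kalendar.pin 2087-02-12
[out] 2087-02-12
[in] kalendar.untilx 2088-01-14
[out] 336
[in] kalendar.roll 287
[out] 2087-11-26
[in] kalendar.yhop -8
[out] 2079-11-26
[in] kalendar.monthend
[out] 2079-11-30
[in] kalendar.roll 114
[out] 2080-03-23
[in] drawer.keep nasna 548
[out] nil
[in] drawer.drop nuteke
[out] 168
[in] kalendar.pin 2186-01-05
[out] 2186-01-05
[in] kalendar.yhop -1
[out] 2185-01-05
[in] kalendar.pin 1713-02-24
[out] 1713-02-24
[in] drawer.fetch nasna
[out] 548

Answer: 2079-11-26


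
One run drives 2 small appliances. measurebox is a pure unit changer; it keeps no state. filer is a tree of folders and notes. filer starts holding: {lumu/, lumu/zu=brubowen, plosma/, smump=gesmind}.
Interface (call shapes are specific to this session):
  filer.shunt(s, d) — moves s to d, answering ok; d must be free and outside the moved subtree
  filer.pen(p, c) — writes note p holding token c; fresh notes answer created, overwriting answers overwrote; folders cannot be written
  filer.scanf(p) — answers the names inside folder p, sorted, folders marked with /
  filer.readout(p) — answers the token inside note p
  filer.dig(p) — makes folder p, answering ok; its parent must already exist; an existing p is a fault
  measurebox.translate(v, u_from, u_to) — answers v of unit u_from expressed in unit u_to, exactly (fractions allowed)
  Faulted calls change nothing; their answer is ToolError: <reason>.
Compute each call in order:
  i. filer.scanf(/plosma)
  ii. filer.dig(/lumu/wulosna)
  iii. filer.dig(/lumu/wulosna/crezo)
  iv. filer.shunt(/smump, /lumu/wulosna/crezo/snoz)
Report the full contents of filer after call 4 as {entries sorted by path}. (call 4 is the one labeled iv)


% 1. filer.scanf(p=/plosma) ~> []
% 2. filer.dig(p=/lumu/wulosna) ~> ok
% 3. filer.dig(p=/lumu/wulosna/crezo) ~> ok
% 4. filer.shunt(s=/smump, d=/lumu/wulosna/crezo/snoz) ~> ok

Answer: {lumu/, lumu/wulosna/, lumu/wulosna/crezo/, lumu/wulosna/crezo/snoz=gesmind, lumu/zu=brubowen, plosma/}


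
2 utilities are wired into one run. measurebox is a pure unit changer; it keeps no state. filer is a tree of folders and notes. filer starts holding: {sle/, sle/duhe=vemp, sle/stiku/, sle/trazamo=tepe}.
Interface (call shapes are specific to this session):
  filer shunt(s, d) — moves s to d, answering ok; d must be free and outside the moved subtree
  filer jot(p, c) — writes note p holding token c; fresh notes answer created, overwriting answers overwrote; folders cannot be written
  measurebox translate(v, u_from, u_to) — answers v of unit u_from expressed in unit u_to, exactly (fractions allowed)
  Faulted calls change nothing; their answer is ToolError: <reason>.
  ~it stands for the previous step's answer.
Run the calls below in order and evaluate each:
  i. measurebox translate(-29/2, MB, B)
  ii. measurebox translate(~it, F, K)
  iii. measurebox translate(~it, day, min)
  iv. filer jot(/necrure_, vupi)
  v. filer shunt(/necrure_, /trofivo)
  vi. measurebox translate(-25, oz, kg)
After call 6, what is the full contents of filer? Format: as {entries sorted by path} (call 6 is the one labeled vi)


Answer: {sle/, sle/duhe=vemp, sle/stiku/, sle/trazamo=tepe, trofivo=vupi}

Derivation:
[in] measurebox translate v='-29/2' u_from='MB' u_to='B'
= -14500000
[in] measurebox translate v='~it' u_from='F' u_to='K'
= -483318011/60
[in] measurebox translate v='~it' u_from='day' u_to='min'
= -11599632264
[in] filer jot p='/necrure_' c='vupi'
= created
[in] filer shunt s='/necrure_' d='/trofivo'
= ok
[in] measurebox translate v='-25' u_from='oz' u_to='kg'
= -45359237/64000000


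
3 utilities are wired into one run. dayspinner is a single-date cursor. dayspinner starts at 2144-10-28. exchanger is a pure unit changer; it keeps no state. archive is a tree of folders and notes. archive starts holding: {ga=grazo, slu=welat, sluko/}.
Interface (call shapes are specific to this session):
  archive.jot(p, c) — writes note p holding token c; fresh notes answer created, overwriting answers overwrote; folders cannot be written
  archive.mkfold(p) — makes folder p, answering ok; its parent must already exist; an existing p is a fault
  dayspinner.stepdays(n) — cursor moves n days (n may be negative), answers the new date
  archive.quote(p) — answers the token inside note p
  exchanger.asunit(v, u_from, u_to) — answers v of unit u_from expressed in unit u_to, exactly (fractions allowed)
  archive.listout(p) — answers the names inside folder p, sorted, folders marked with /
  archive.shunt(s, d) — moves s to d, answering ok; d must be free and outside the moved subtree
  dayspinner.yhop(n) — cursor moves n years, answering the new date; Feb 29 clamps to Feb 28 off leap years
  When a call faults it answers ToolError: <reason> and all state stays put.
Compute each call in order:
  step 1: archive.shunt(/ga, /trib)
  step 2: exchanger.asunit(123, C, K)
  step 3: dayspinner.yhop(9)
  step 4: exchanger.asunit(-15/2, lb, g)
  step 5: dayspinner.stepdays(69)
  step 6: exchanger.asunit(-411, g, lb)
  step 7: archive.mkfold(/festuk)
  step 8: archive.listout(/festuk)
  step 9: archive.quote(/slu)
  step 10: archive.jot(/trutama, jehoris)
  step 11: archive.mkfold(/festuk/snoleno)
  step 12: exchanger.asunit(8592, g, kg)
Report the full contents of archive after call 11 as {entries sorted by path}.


// 1. shunt(s: /ga, d: /trib) == ok
// 2. asunit(v: 123, u_from: C, u_to: K) == 7923/20
// 3. yhop(n: 9) == 2153-10-28
// 4. asunit(v: -15/2, u_from: lb, u_to: g) == -136077711/40000
// 5. stepdays(n: 69) == 2154-01-05
// 6. asunit(v: -411, u_from: g, u_to: lb) == -41100000/45359237
// 7. mkfold(p: /festuk) == ok
// 8. listout(p: /festuk) == []
// 9. quote(p: /slu) == welat
// 10. jot(p: /trutama, c: jehoris) == created
// 11. mkfold(p: /festuk/snoleno) == ok
// 12. asunit(v: 8592, u_from: g, u_to: kg) == 1074/125

Answer: {festuk/, festuk/snoleno/, slu=welat, sluko/, trib=grazo, trutama=jehoris}
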